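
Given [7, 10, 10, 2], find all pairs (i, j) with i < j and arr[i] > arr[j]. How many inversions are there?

Finding inversions in [7, 10, 10, 2]:

(0, 3): arr[0]=7 > arr[3]=2
(1, 3): arr[1]=10 > arr[3]=2
(2, 3): arr[2]=10 > arr[3]=2

Total inversions: 3

The array has 3 inversion(s): (0,3), (1,3), (2,3). Each pair (i,j) satisfies i < j and arr[i] > arr[j].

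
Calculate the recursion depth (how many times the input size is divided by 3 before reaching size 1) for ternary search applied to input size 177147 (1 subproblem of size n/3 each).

For divide and conquer with division factor 3:

Problem sizes at each level:
Level 0: 177147
Level 1: 59049
Level 2: 19683
Level 3: 6561
Level 4: 2187
Level 5: 729
Level 6: 243
Level 7: 81
Level 8: 27
Level 9: 9
Level 10: 3
Level 11: 1

The root is level 0 and the size-1 base case is level 11 (the tree spans levels 0 through 11, i.e. 12 levels counting the root), so the depth is the number of divisions: log_3(177147) = 11

The recursion tree depth is log_3(177147) = 11. At each level, the problem size is divided by 3, so it takes 11 divisions to reduce to a base case of size 1. The algorithm makes 1 recursive call at each level.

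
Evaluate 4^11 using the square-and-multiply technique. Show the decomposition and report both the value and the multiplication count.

Computing 4^11 by squaring (build up from 4^1; each line after the first costs one multiplication):

4^1 = 4
4^2 = (4^1)^2 = 4^2 = 16
4^4 = (4^2)^2 = 16^2 = 256
4^5 = 4 * 4^4 = 4 * 256 = 1024
4^10 = (4^5)^2 = 1024^2 = 1048576
4^11 = 4 * 4^10 = 4 * 1048576 = 4194304

Result: 4194304
Multiplications needed: 5 (5 lines after 4^1)

4^11 = 4194304. Using exponentiation by squaring, this requires 5 multiplications. The key idea: if the exponent is even, square the half-power; if odd, multiply by the base once.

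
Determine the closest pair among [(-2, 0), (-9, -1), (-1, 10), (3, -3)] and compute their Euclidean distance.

Computing all pairwise distances among 4 points:

d((-2, 0), (-9, -1)) = 7.0711
d((-2, 0), (-1, 10)) = 10.0499
d((-2, 0), (3, -3)) = 5.831 <-- minimum
d((-9, -1), (-1, 10)) = 13.6015
d((-9, -1), (3, -3)) = 12.1655
d((-1, 10), (3, -3)) = 13.6015

Closest pair: (-2, 0) and (3, -3) with distance 5.831

The closest pair is (-2, 0) and (3, -3) with Euclidean distance 5.831. For 4 points, brute-force pairwise comparison is shown above. For large n, the divide-and-conquer algorithm (sort by x, recurse on halves, check the dividing strip) achieves O(n log n).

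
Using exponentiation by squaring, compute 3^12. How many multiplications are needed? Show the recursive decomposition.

Computing 3^12 by squaring (build up from 3^1; each line after the first costs one multiplication):

3^1 = 3
3^2 = (3^1)^2 = 3^2 = 9
3^3 = 3 * 3^2 = 3 * 9 = 27
3^6 = (3^3)^2 = 27^2 = 729
3^12 = (3^6)^2 = 729^2 = 531441

Result: 531441
Multiplications needed: 4 (4 lines after 3^1)

3^12 = 531441. Using exponentiation by squaring, this requires 4 multiplications. The key idea: if the exponent is even, square the half-power; if odd, multiply by the base once.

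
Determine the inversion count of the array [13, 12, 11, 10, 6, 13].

Finding inversions in [13, 12, 11, 10, 6, 13]:

(0, 1): arr[0]=13 > arr[1]=12
(0, 2): arr[0]=13 > arr[2]=11
(0, 3): arr[0]=13 > arr[3]=10
(0, 4): arr[0]=13 > arr[4]=6
(1, 2): arr[1]=12 > arr[2]=11
(1, 3): arr[1]=12 > arr[3]=10
(1, 4): arr[1]=12 > arr[4]=6
(2, 3): arr[2]=11 > arr[3]=10
(2, 4): arr[2]=11 > arr[4]=6
(3, 4): arr[3]=10 > arr[4]=6

Total inversions: 10

The array has 10 inversion(s): (0,1), (0,2), (0,3), (0,4), (1,2), (1,3), (1,4), (2,3), (2,4), (3,4). Each pair (i,j) satisfies i < j and arr[i] > arr[j].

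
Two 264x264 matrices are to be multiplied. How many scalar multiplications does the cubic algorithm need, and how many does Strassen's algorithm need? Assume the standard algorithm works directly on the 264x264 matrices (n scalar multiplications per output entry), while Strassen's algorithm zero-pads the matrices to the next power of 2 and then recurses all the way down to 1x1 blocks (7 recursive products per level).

Matrix multiplication for 264x264 matrices:

Strassen's algorithm requires power-of-2 dimensions. Pad 264x264 to 512x512 (next power of 2).

Standard algorithm: 264^3 = 18399744 multiplications
Strassen's algorithm: 7^(log2(512)) = 7^9 = 40353607 multiplications
Difference: 18399744 - 40353607 = -21953863 (Strassen uses MORE here due to padding overhead — for small or just-over-power-of-2 n, padding can outweigh the per-level savings)

Standard: 18399744 multiplications (264^3). Strassen: 40353607 multiplications (7^9, after padding to 512x512). Strassen reduces 8 recursive multiplications to 7 at each level.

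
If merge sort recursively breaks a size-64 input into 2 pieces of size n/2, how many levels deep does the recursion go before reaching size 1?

For divide and conquer with division factor 2:

Problem sizes at each level:
Level 0: 64
Level 1: 32
Level 2: 16
Level 3: 8
Level 4: 4
Level 5: 2
Level 6: 1

The root is level 0 and the size-1 base case is level 6 (the tree spans levels 0 through 6, i.e. 7 levels counting the root), so the depth is the number of divisions: log_2(64) = 6

The recursion tree depth is log_2(64) = 6. At each level, the problem size is divided by 2, so it takes 6 divisions to reduce to a base case of size 1. The algorithm makes 2 recursive calls at each level.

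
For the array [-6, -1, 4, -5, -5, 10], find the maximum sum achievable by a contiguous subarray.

Using Kadane's algorithm on [-6, -1, 4, -5, -5, 10]:

Scanning through the array:
Position 1 (value -1): max_ending_here = -1, max_so_far = -1
Position 2 (value 4): max_ending_here = 4, max_so_far = 4
Position 3 (value -5): max_ending_here = -1, max_so_far = 4
Position 4 (value -5): max_ending_here = -5, max_so_far = 4
Position 5 (value 10): max_ending_here = 10, max_so_far = 10

Maximum subarray: [10]
Maximum sum: 10

The maximum subarray is [10] with sum 10. This subarray runs from index 5 to index 5.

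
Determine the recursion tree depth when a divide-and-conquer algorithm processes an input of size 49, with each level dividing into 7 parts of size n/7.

For divide and conquer with division factor 7:

Problem sizes at each level:
Level 0: 49
Level 1: 7
Level 2: 1

The root is level 0 and the size-1 base case is level 2 (the tree spans levels 0 through 2, i.e. 3 levels counting the root), so the depth is the number of divisions: log_7(49) = 2

The recursion tree depth is log_7(49) = 2. At each level, the problem size is divided by 7, so it takes 2 divisions to reduce to a base case of size 1. The algorithm makes 7 recursive calls at each level.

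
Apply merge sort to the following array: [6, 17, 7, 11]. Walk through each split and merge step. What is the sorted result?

Merge sort trace:

Split: [6, 17, 7, 11] -> [6, 17] and [7, 11]
  Split: [6, 17] -> [6] and [17]
  Merge: [6] + [17] -> [6, 17]
  Split: [7, 11] -> [7] and [11]
  Merge: [7] + [11] -> [7, 11]
Merge: [6, 17] + [7, 11] -> [6, 7, 11, 17]

Final sorted array: [6, 7, 11, 17]

The merge sort proceeds by recursively splitting the array and merging sorted halves.
After all merges, the sorted array is [6, 7, 11, 17].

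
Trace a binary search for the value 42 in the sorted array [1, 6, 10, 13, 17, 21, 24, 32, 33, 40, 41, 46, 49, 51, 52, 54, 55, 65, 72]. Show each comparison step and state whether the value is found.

Binary search for 42 in [1, 6, 10, 13, 17, 21, 24, 32, 33, 40, 41, 46, 49, 51, 52, 54, 55, 65, 72]:

lo=0, hi=18, mid=9, arr[mid]=40 -> 40 < 42, search right half
lo=10, hi=18, mid=14, arr[mid]=52 -> 52 > 42, search left half
lo=10, hi=13, mid=11, arr[mid]=46 -> 46 > 42, search left half
lo=10, hi=10, mid=10, arr[mid]=41 -> 41 < 42, search right half
lo=11 > hi=10, target 42 not found

Binary search determines that 42 is not in the array after 4 comparisons. The search space was exhausted without finding the target.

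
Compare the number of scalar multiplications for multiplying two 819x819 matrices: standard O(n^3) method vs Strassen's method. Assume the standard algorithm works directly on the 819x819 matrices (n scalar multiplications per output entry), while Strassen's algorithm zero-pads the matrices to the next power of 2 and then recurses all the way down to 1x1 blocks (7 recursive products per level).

Matrix multiplication for 819x819 matrices:

Strassen's algorithm requires power-of-2 dimensions. Pad 819x819 to 1024x1024 (next power of 2).

Standard algorithm: 819^3 = 549353259 multiplications
Strassen's algorithm: 7^(log2(1024)) = 7^10 = 282475249 multiplications
Savings: 549353259 - 282475249 = 266878010 multiplications

Standard: 549353259 multiplications (819^3). Strassen: 282475249 multiplications (7^10, after padding to 1024x1024). Strassen reduces 8 recursive multiplications to 7 at each level.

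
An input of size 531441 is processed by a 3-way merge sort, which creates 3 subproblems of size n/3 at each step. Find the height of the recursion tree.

For divide and conquer with division factor 3:

Problem sizes at each level:
Level 0: 531441
Level 1: 177147
Level 2: 59049
Level 3: 19683
Level 4: 6561
Level 5: 2187
Level 6: 729
Level 7: 243
Level 8: 81
Level 9: 27
Level 10: 9
Level 11: 3
Level 12: 1

The root is level 0 and the size-1 base case is level 12 (the tree spans levels 0 through 12, i.e. 13 levels counting the root), so the depth is the number of divisions: log_3(531441) = 12

The recursion tree depth is log_3(531441) = 12. At each level, the problem size is divided by 3, so it takes 12 divisions to reduce to a base case of size 1. The algorithm makes 3 recursive calls at each level.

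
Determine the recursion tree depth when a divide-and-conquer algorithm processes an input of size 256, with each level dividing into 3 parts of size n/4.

For divide and conquer with division factor 4:

Problem sizes at each level:
Level 0: 256
Level 1: 64
Level 2: 16
Level 3: 4
Level 4: 1

The root is level 0 and the size-1 base case is level 4 (the tree spans levels 0 through 4, i.e. 5 levels counting the root), so the depth is the number of divisions: log_4(256) = 4

The recursion tree depth is log_4(256) = 4. At each level, the problem size is divided by 4, so it takes 4 divisions to reduce to a base case of size 1. The algorithm makes 3 recursive calls at each level.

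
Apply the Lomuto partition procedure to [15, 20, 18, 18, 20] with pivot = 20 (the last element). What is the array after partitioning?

Lomuto partition with pivot = 20:

Initial array: [15, 20, 18, 18, 20]

arr[0]=15 <= 20: swap with position 0, array becomes [15, 20, 18, 18, 20]
arr[1]=20 <= 20: swap with position 1, array becomes [15, 20, 18, 18, 20]
arr[2]=18 <= 20: swap with position 2, array becomes [15, 20, 18, 18, 20]
arr[3]=18 <= 20: swap with position 3, array becomes [15, 20, 18, 18, 20]

Place pivot at position 4: [15, 20, 18, 18, 20]
Pivot position: 4

After partitioning with pivot 20, the array becomes [15, 20, 18, 18, 20]. The pivot is placed at index 4. All elements to the left of the pivot are <= 20, and all elements to the right are > 20.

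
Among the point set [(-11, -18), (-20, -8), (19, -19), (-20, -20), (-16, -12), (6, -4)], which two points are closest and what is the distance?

Computing all pairwise distances among 6 points:

d((-11, -18), (-20, -8)) = 13.4536
d((-11, -18), (19, -19)) = 30.0167
d((-11, -18), (-20, -20)) = 9.2195
d((-11, -18), (-16, -12)) = 7.8102
d((-11, -18), (6, -4)) = 22.0227
d((-20, -8), (19, -19)) = 40.5216
d((-20, -8), (-20, -20)) = 12.0
d((-20, -8), (-16, -12)) = 5.6569 <-- minimum
d((-20, -8), (6, -4)) = 26.3059
d((19, -19), (-20, -20)) = 39.0128
d((19, -19), (-16, -12)) = 35.6931
d((19, -19), (6, -4)) = 19.8494
d((-20, -20), (-16, -12)) = 8.9443
d((-20, -20), (6, -4)) = 30.5287
d((-16, -12), (6, -4)) = 23.4094

Closest pair: (-20, -8) and (-16, -12) with distance 5.6569

The closest pair is (-20, -8) and (-16, -12) with Euclidean distance 5.6569. For 6 points, brute-force pairwise comparison is shown above. For large n, the divide-and-conquer algorithm (sort by x, recurse on halves, check the dividing strip) achieves O(n log n).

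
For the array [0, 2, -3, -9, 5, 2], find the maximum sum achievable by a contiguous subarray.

Using Kadane's algorithm on [0, 2, -3, -9, 5, 2]:

Scanning through the array:
Position 1 (value 2): max_ending_here = 2, max_so_far = 2
Position 2 (value -3): max_ending_here = -1, max_so_far = 2
Position 3 (value -9): max_ending_here = -9, max_so_far = 2
Position 4 (value 5): max_ending_here = 5, max_so_far = 5
Position 5 (value 2): max_ending_here = 7, max_so_far = 7

Maximum subarray: [5, 2]
Maximum sum: 7

The maximum subarray is [5, 2] with sum 7. This subarray runs from index 4 to index 5.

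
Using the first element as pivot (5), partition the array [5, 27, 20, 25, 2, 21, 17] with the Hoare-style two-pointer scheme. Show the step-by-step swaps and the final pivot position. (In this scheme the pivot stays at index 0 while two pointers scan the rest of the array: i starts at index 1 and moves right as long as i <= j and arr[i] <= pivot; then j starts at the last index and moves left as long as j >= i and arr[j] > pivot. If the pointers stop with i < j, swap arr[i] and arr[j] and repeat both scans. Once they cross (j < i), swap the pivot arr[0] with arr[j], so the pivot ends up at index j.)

Hoare-style two-pointer partition with pivot = 5:

Initial array: [5, 27, 20, 25, 2, 21, 17]

Pointers start at i = 1, j = 6.
i stops at index 1 (arr[1]=27 > 5), j stops at index 4 (arr[4]=2 <= 5): swap arr[1] and arr[4], array becomes [5, 2, 20, 25, 27, 21, 17]
i ends at 2, j ends at 1: the pointers have crossed (j < i), so scanning stops.

Swap pivot arr[0] with arr[1] to place pivot at position 1: [2, 5, 20, 25, 27, 21, 17]
Pivot position: 1

After partitioning with pivot 5, the array becomes [2, 5, 20, 25, 27, 21, 17]. The pivot is placed at index 1. All elements to the left of the pivot are <= 5, and all elements to the right are > 5.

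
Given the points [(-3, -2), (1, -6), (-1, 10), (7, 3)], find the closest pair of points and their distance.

Computing all pairwise distances among 4 points:

d((-3, -2), (1, -6)) = 5.6569 <-- minimum
d((-3, -2), (-1, 10)) = 12.1655
d((-3, -2), (7, 3)) = 11.1803
d((1, -6), (-1, 10)) = 16.1245
d((1, -6), (7, 3)) = 10.8167
d((-1, 10), (7, 3)) = 10.6301

Closest pair: (-3, -2) and (1, -6) with distance 5.6569

The closest pair is (-3, -2) and (1, -6) with Euclidean distance 5.6569. For 4 points, brute-force pairwise comparison is shown above. For large n, the divide-and-conquer algorithm (sort by x, recurse on halves, check the dividing strip) achieves O(n log n).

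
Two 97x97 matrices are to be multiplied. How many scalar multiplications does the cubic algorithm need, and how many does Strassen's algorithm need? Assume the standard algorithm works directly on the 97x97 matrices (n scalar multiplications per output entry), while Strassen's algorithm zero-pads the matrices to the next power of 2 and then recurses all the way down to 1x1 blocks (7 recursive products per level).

Matrix multiplication for 97x97 matrices:

Strassen's algorithm requires power-of-2 dimensions. Pad 97x97 to 128x128 (next power of 2).

Standard algorithm: 97^3 = 912673 multiplications
Strassen's algorithm: 7^(log2(128)) = 7^7 = 823543 multiplications
Savings: 912673 - 823543 = 89130 multiplications

Standard: 912673 multiplications (97^3). Strassen: 823543 multiplications (7^7, after padding to 128x128). Strassen reduces 8 recursive multiplications to 7 at each level.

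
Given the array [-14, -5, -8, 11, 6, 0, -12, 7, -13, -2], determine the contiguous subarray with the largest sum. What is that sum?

Using Kadane's algorithm on [-14, -5, -8, 11, 6, 0, -12, 7, -13, -2]:

Scanning through the array:
Position 1 (value -5): max_ending_here = -5, max_so_far = -5
Position 2 (value -8): max_ending_here = -8, max_so_far = -5
Position 3 (value 11): max_ending_here = 11, max_so_far = 11
Position 4 (value 6): max_ending_here = 17, max_so_far = 17
Position 5 (value 0): max_ending_here = 17, max_so_far = 17
Position 6 (value -12): max_ending_here = 5, max_so_far = 17
Position 7 (value 7): max_ending_here = 12, max_so_far = 17
Position 8 (value -13): max_ending_here = -1, max_so_far = 17
Position 9 (value -2): max_ending_here = -2, max_so_far = 17

Maximum subarray: [11, 6]
Maximum sum: 17

The maximum subarray is [11, 6] with sum 17. This subarray runs from index 3 to index 4.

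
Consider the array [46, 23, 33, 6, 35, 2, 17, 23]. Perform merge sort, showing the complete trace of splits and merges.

Merge sort trace:

Split: [46, 23, 33, 6, 35, 2, 17, 23] -> [46, 23, 33, 6] and [35, 2, 17, 23]
  Split: [46, 23, 33, 6] -> [46, 23] and [33, 6]
    Split: [46, 23] -> [46] and [23]
    Merge: [46] + [23] -> [23, 46]
    Split: [33, 6] -> [33] and [6]
    Merge: [33] + [6] -> [6, 33]
  Merge: [23, 46] + [6, 33] -> [6, 23, 33, 46]
  Split: [35, 2, 17, 23] -> [35, 2] and [17, 23]
    Split: [35, 2] -> [35] and [2]
    Merge: [35] + [2] -> [2, 35]
    Split: [17, 23] -> [17] and [23]
    Merge: [17] + [23] -> [17, 23]
  Merge: [2, 35] + [17, 23] -> [2, 17, 23, 35]
Merge: [6, 23, 33, 46] + [2, 17, 23, 35] -> [2, 6, 17, 23, 23, 33, 35, 46]

Final sorted array: [2, 6, 17, 23, 23, 33, 35, 46]

The merge sort proceeds by recursively splitting the array and merging sorted halves.
After all merges, the sorted array is [2, 6, 17, 23, 23, 33, 35, 46].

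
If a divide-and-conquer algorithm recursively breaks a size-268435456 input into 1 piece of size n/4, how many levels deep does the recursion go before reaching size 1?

For divide and conquer with division factor 4:

Problem sizes at each level:
Level 0: 268435456
Level 1: 67108864
Level 2: 16777216
Level 3: 4194304
Level 4: 1048576
Level 5: 262144
Level 6: 65536
Level 7: 16384
Level 8: 4096
Level 9: 1024
Level 10: 256
Level 11: 64
Level 12: 16
Level 13: 4
Level 14: 1

The root is level 0 and the size-1 base case is level 14 (the tree spans levels 0 through 14, i.e. 15 levels counting the root), so the depth is the number of divisions: log_4(268435456) = 14

The recursion tree depth is log_4(268435456) = 14. At each level, the problem size is divided by 4, so it takes 14 divisions to reduce to a base case of size 1. The algorithm makes 1 recursive call at each level.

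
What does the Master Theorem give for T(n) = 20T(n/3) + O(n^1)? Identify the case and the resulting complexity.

Master Theorem for T(n) = 20T(n/3) + O(n^1):

a = 20, b = 3, c = 1
log_b(a) = log_3(20) = 2.7268

Case 1: c = 1 < log_3(20) = 2.7268
T(n) = O(n^(log_3 20))

For T(n) = 20T(n/3) + O(n^1): log_3(20) = 2.7268. This is Case 1 of the Master Theorem (c < log_b(a), work dominated by leaves), giving O(n^(log_3 20)).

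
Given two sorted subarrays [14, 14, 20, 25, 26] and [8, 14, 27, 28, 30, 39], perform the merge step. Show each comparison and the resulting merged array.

Merging process:

Compare 14 vs 8: take 8 from right. Merged: [8]
Compare 14 vs 14: take 14 from left. Merged: [8, 14]
Compare 14 vs 14: take 14 from left. Merged: [8, 14, 14]
Compare 20 vs 14: take 14 from right. Merged: [8, 14, 14, 14]
Compare 20 vs 27: take 20 from left. Merged: [8, 14, 14, 14, 20]
Compare 25 vs 27: take 25 from left. Merged: [8, 14, 14, 14, 20, 25]
Compare 26 vs 27: take 26 from left. Merged: [8, 14, 14, 14, 20, 25, 26]
Append remaining from right: [27, 28, 30, 39]. Merged: [8, 14, 14, 14, 20, 25, 26, 27, 28, 30, 39]

Final merged array: [8, 14, 14, 14, 20, 25, 26, 27, 28, 30, 39]
Total comparisons: 7

The merged array is [8, 14, 14, 14, 20, 25, 26, 27, 28, 30, 39], requiring 7 comparisons. The merge step runs in O(n) time where n is the total number of elements.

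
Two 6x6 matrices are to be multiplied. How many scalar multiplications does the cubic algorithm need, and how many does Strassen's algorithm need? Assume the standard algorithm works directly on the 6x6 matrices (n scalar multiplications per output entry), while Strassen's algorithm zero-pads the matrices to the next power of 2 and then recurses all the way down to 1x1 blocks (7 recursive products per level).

Matrix multiplication for 6x6 matrices:

Strassen's algorithm requires power-of-2 dimensions. Pad 6x6 to 8x8 (next power of 2).

Standard algorithm: 6^3 = 216 multiplications
Strassen's algorithm: 7^(log2(8)) = 7^3 = 343 multiplications
Difference: 216 - 343 = -127 (Strassen uses MORE here due to padding overhead — for small or just-over-power-of-2 n, padding can outweigh the per-level savings)

Standard: 216 multiplications (6^3). Strassen: 343 multiplications (7^3, after padding to 8x8). Strassen reduces 8 recursive multiplications to 7 at each level.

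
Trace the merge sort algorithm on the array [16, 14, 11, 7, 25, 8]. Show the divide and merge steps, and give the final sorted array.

Merge sort trace:

Split: [16, 14, 11, 7, 25, 8] -> [16, 14, 11] and [7, 25, 8]
  Split: [16, 14, 11] -> [16] and [14, 11]
    Split: [14, 11] -> [14] and [11]
    Merge: [14] + [11] -> [11, 14]
  Merge: [16] + [11, 14] -> [11, 14, 16]
  Split: [7, 25, 8] -> [7] and [25, 8]
    Split: [25, 8] -> [25] and [8]
    Merge: [25] + [8] -> [8, 25]
  Merge: [7] + [8, 25] -> [7, 8, 25]
Merge: [11, 14, 16] + [7, 8, 25] -> [7, 8, 11, 14, 16, 25]

Final sorted array: [7, 8, 11, 14, 16, 25]

The merge sort proceeds by recursively splitting the array and merging sorted halves.
After all merges, the sorted array is [7, 8, 11, 14, 16, 25].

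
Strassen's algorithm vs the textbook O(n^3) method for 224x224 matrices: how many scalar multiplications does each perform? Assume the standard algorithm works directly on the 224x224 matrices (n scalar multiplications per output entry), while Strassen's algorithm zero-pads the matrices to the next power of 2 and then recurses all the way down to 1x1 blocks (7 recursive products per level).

Matrix multiplication for 224x224 matrices:

Strassen's algorithm requires power-of-2 dimensions. Pad 224x224 to 256x256 (next power of 2).

Standard algorithm: 224^3 = 11239424 multiplications
Strassen's algorithm: 7^(log2(256)) = 7^8 = 5764801 multiplications
Savings: 11239424 - 5764801 = 5474623 multiplications

Standard: 11239424 multiplications (224^3). Strassen: 5764801 multiplications (7^8, after padding to 256x256). Strassen reduces 8 recursive multiplications to 7 at each level.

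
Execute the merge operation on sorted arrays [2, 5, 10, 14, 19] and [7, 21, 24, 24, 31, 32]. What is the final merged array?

Merging process:

Compare 2 vs 7: take 2 from left. Merged: [2]
Compare 5 vs 7: take 5 from left. Merged: [2, 5]
Compare 10 vs 7: take 7 from right. Merged: [2, 5, 7]
Compare 10 vs 21: take 10 from left. Merged: [2, 5, 7, 10]
Compare 14 vs 21: take 14 from left. Merged: [2, 5, 7, 10, 14]
Compare 19 vs 21: take 19 from left. Merged: [2, 5, 7, 10, 14, 19]
Append remaining from right: [21, 24, 24, 31, 32]. Merged: [2, 5, 7, 10, 14, 19, 21, 24, 24, 31, 32]

Final merged array: [2, 5, 7, 10, 14, 19, 21, 24, 24, 31, 32]
Total comparisons: 6

The merged array is [2, 5, 7, 10, 14, 19, 21, 24, 24, 31, 32], requiring 6 comparisons. The merge step runs in O(n) time where n is the total number of elements.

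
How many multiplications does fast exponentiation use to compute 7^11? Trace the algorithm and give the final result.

Computing 7^11 by squaring (build up from 7^1; each line after the first costs one multiplication):

7^1 = 7
7^2 = (7^1)^2 = 7^2 = 49
7^4 = (7^2)^2 = 49^2 = 2401
7^5 = 7 * 7^4 = 7 * 2401 = 16807
7^10 = (7^5)^2 = 16807^2 = 282475249
7^11 = 7 * 7^10 = 7 * 282475249 = 1977326743

Result: 1977326743
Multiplications needed: 5 (5 lines after 7^1)

7^11 = 1977326743. Using exponentiation by squaring, this requires 5 multiplications. The key idea: if the exponent is even, square the half-power; if odd, multiply by the base once.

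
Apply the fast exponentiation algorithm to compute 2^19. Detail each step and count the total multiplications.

Computing 2^19 by squaring (build up from 2^1; each line after the first costs one multiplication):

2^1 = 2
2^2 = (2^1)^2 = 2^2 = 4
2^4 = (2^2)^2 = 4^2 = 16
2^8 = (2^4)^2 = 16^2 = 256
2^9 = 2 * 2^8 = 2 * 256 = 512
2^18 = (2^9)^2 = 512^2 = 262144
2^19 = 2 * 2^18 = 2 * 262144 = 524288

Result: 524288
Multiplications needed: 6 (6 lines after 2^1)

2^19 = 524288. Using exponentiation by squaring, this requires 6 multiplications. The key idea: if the exponent is even, square the half-power; if odd, multiply by the base once.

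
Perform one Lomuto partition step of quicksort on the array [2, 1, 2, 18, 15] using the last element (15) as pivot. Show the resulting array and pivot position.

Lomuto partition with pivot = 15:

Initial array: [2, 1, 2, 18, 15]

arr[0]=2 <= 15: swap with position 0, array becomes [2, 1, 2, 18, 15]
arr[1]=1 <= 15: swap with position 1, array becomes [2, 1, 2, 18, 15]
arr[2]=2 <= 15: swap with position 2, array becomes [2, 1, 2, 18, 15]
arr[3]=18 > 15: no swap

Place pivot at position 3: [2, 1, 2, 15, 18]
Pivot position: 3

After partitioning with pivot 15, the array becomes [2, 1, 2, 15, 18]. The pivot is placed at index 3. All elements to the left of the pivot are <= 15, and all elements to the right are > 15.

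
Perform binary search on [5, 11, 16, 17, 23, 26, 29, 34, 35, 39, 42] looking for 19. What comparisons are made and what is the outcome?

Binary search for 19 in [5, 11, 16, 17, 23, 26, 29, 34, 35, 39, 42]:

lo=0, hi=10, mid=5, arr[mid]=26 -> 26 > 19, search left half
lo=0, hi=4, mid=2, arr[mid]=16 -> 16 < 19, search right half
lo=3, hi=4, mid=3, arr[mid]=17 -> 17 < 19, search right half
lo=4, hi=4, mid=4, arr[mid]=23 -> 23 > 19, search left half
lo=4 > hi=3, target 19 not found

Binary search determines that 19 is not in the array after 4 comparisons. The search space was exhausted without finding the target.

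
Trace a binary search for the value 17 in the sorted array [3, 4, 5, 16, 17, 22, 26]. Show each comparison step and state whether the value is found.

Binary search for 17 in [3, 4, 5, 16, 17, 22, 26]:

lo=0, hi=6, mid=3, arr[mid]=16 -> 16 < 17, search right half
lo=4, hi=6, mid=5, arr[mid]=22 -> 22 > 17, search left half
lo=4, hi=4, mid=4, arr[mid]=17 -> Found target at index 4!

Binary search finds 17 at index 4 after 3 comparisons. The search repeatedly halves the search space by comparing with the middle element.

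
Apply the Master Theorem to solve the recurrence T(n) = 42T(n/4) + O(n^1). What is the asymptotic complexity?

Master Theorem for T(n) = 42T(n/4) + O(n^1):

a = 42, b = 4, c = 1
log_b(a) = log_4(42) = 2.6962

Case 1: c = 1 < log_4(42) = 2.6962
T(n) = O(n^(log_4 42))

For T(n) = 42T(n/4) + O(n^1): log_4(42) = 2.6962. This is Case 1 of the Master Theorem (c < log_b(a), work dominated by leaves), giving O(n^(log_4 42)).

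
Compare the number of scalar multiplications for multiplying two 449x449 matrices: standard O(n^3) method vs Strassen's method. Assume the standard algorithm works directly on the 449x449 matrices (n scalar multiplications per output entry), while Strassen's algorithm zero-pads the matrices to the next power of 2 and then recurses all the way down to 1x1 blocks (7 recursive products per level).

Matrix multiplication for 449x449 matrices:

Strassen's algorithm requires power-of-2 dimensions. Pad 449x449 to 512x512 (next power of 2).

Standard algorithm: 449^3 = 90518849 multiplications
Strassen's algorithm: 7^(log2(512)) = 7^9 = 40353607 multiplications
Savings: 90518849 - 40353607 = 50165242 multiplications

Standard: 90518849 multiplications (449^3). Strassen: 40353607 multiplications (7^9, after padding to 512x512). Strassen reduces 8 recursive multiplications to 7 at each level.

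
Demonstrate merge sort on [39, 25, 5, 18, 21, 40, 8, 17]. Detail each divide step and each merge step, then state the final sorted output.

Merge sort trace:

Split: [39, 25, 5, 18, 21, 40, 8, 17] -> [39, 25, 5, 18] and [21, 40, 8, 17]
  Split: [39, 25, 5, 18] -> [39, 25] and [5, 18]
    Split: [39, 25] -> [39] and [25]
    Merge: [39] + [25] -> [25, 39]
    Split: [5, 18] -> [5] and [18]
    Merge: [5] + [18] -> [5, 18]
  Merge: [25, 39] + [5, 18] -> [5, 18, 25, 39]
  Split: [21, 40, 8, 17] -> [21, 40] and [8, 17]
    Split: [21, 40] -> [21] and [40]
    Merge: [21] + [40] -> [21, 40]
    Split: [8, 17] -> [8] and [17]
    Merge: [8] + [17] -> [8, 17]
  Merge: [21, 40] + [8, 17] -> [8, 17, 21, 40]
Merge: [5, 18, 25, 39] + [8, 17, 21, 40] -> [5, 8, 17, 18, 21, 25, 39, 40]

Final sorted array: [5, 8, 17, 18, 21, 25, 39, 40]

The merge sort proceeds by recursively splitting the array and merging sorted halves.
After all merges, the sorted array is [5, 8, 17, 18, 21, 25, 39, 40].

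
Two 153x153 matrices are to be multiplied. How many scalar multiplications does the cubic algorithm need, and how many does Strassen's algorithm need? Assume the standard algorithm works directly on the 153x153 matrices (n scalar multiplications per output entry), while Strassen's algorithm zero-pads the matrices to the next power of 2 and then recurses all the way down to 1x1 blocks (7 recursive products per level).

Matrix multiplication for 153x153 matrices:

Strassen's algorithm requires power-of-2 dimensions. Pad 153x153 to 256x256 (next power of 2).

Standard algorithm: 153^3 = 3581577 multiplications
Strassen's algorithm: 7^(log2(256)) = 7^8 = 5764801 multiplications
Difference: 3581577 - 5764801 = -2183224 (Strassen uses MORE here due to padding overhead — for small or just-over-power-of-2 n, padding can outweigh the per-level savings)

Standard: 3581577 multiplications (153^3). Strassen: 5764801 multiplications (7^8, after padding to 256x256). Strassen reduces 8 recursive multiplications to 7 at each level.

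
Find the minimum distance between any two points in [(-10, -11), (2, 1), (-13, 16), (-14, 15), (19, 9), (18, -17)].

Computing all pairwise distances among 6 points:

d((-10, -11), (2, 1)) = 16.9706
d((-10, -11), (-13, 16)) = 27.1662
d((-10, -11), (-14, 15)) = 26.3059
d((-10, -11), (19, 9)) = 35.2278
d((-10, -11), (18, -17)) = 28.6356
d((2, 1), (-13, 16)) = 21.2132
d((2, 1), (-14, 15)) = 21.2603
d((2, 1), (19, 9)) = 18.7883
d((2, 1), (18, -17)) = 24.0832
d((-13, 16), (-14, 15)) = 1.4142 <-- minimum
d((-13, 16), (19, 9)) = 32.7567
d((-13, 16), (18, -17)) = 45.2769
d((-14, 15), (19, 9)) = 33.541
d((-14, 15), (18, -17)) = 45.2548
d((19, 9), (18, -17)) = 26.0192

Closest pair: (-13, 16) and (-14, 15) with distance 1.4142

The closest pair is (-13, 16) and (-14, 15) with Euclidean distance 1.4142. For 6 points, brute-force pairwise comparison is shown above. For large n, the divide-and-conquer algorithm (sort by x, recurse on halves, check the dividing strip) achieves O(n log n).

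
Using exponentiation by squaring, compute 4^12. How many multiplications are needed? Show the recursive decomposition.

Computing 4^12 by squaring (build up from 4^1; each line after the first costs one multiplication):

4^1 = 4
4^2 = (4^1)^2 = 4^2 = 16
4^3 = 4 * 4^2 = 4 * 16 = 64
4^6 = (4^3)^2 = 64^2 = 4096
4^12 = (4^6)^2 = 4096^2 = 16777216

Result: 16777216
Multiplications needed: 4 (4 lines after 4^1)

4^12 = 16777216. Using exponentiation by squaring, this requires 4 multiplications. The key idea: if the exponent is even, square the half-power; if odd, multiply by the base once.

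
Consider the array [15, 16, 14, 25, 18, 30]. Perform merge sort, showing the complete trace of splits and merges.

Merge sort trace:

Split: [15, 16, 14, 25, 18, 30] -> [15, 16, 14] and [25, 18, 30]
  Split: [15, 16, 14] -> [15] and [16, 14]
    Split: [16, 14] -> [16] and [14]
    Merge: [16] + [14] -> [14, 16]
  Merge: [15] + [14, 16] -> [14, 15, 16]
  Split: [25, 18, 30] -> [25] and [18, 30]
    Split: [18, 30] -> [18] and [30]
    Merge: [18] + [30] -> [18, 30]
  Merge: [25] + [18, 30] -> [18, 25, 30]
Merge: [14, 15, 16] + [18, 25, 30] -> [14, 15, 16, 18, 25, 30]

Final sorted array: [14, 15, 16, 18, 25, 30]

The merge sort proceeds by recursively splitting the array and merging sorted halves.
After all merges, the sorted array is [14, 15, 16, 18, 25, 30].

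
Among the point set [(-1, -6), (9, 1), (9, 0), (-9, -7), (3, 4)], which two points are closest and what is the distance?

Computing all pairwise distances among 5 points:

d((-1, -6), (9, 1)) = 12.2066
d((-1, -6), (9, 0)) = 11.6619
d((-1, -6), (-9, -7)) = 8.0623
d((-1, -6), (3, 4)) = 10.7703
d((9, 1), (9, 0)) = 1.0 <-- minimum
d((9, 1), (-9, -7)) = 19.6977
d((9, 1), (3, 4)) = 6.7082
d((9, 0), (-9, -7)) = 19.3132
d((9, 0), (3, 4)) = 7.2111
d((-9, -7), (3, 4)) = 16.2788

Closest pair: (9, 1) and (9, 0) with distance 1.0

The closest pair is (9, 1) and (9, 0) with Euclidean distance 1.0. For 5 points, brute-force pairwise comparison is shown above. For large n, the divide-and-conquer algorithm (sort by x, recurse on halves, check the dividing strip) achieves O(n log n).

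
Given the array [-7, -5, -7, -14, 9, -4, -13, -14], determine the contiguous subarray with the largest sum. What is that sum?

Using Kadane's algorithm on [-7, -5, -7, -14, 9, -4, -13, -14]:

Scanning through the array:
Position 1 (value -5): max_ending_here = -5, max_so_far = -5
Position 2 (value -7): max_ending_here = -7, max_so_far = -5
Position 3 (value -14): max_ending_here = -14, max_so_far = -5
Position 4 (value 9): max_ending_here = 9, max_so_far = 9
Position 5 (value -4): max_ending_here = 5, max_so_far = 9
Position 6 (value -13): max_ending_here = -8, max_so_far = 9
Position 7 (value -14): max_ending_here = -14, max_so_far = 9

Maximum subarray: [9]
Maximum sum: 9

The maximum subarray is [9] with sum 9. This subarray runs from index 4 to index 4.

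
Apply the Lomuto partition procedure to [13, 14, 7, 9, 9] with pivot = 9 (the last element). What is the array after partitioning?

Lomuto partition with pivot = 9:

Initial array: [13, 14, 7, 9, 9]

arr[0]=13 > 9: no swap
arr[1]=14 > 9: no swap
arr[2]=7 <= 9: swap with position 0, array becomes [7, 14, 13, 9, 9]
arr[3]=9 <= 9: swap with position 1, array becomes [7, 9, 13, 14, 9]

Place pivot at position 2: [7, 9, 9, 14, 13]
Pivot position: 2

After partitioning with pivot 9, the array becomes [7, 9, 9, 14, 13]. The pivot is placed at index 2. All elements to the left of the pivot are <= 9, and all elements to the right are > 9.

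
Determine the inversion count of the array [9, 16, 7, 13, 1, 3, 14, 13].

Finding inversions in [9, 16, 7, 13, 1, 3, 14, 13]:

(0, 2): arr[0]=9 > arr[2]=7
(0, 4): arr[0]=9 > arr[4]=1
(0, 5): arr[0]=9 > arr[5]=3
(1, 2): arr[1]=16 > arr[2]=7
(1, 3): arr[1]=16 > arr[3]=13
(1, 4): arr[1]=16 > arr[4]=1
(1, 5): arr[1]=16 > arr[5]=3
(1, 6): arr[1]=16 > arr[6]=14
(1, 7): arr[1]=16 > arr[7]=13
(2, 4): arr[2]=7 > arr[4]=1
(2, 5): arr[2]=7 > arr[5]=3
(3, 4): arr[3]=13 > arr[4]=1
(3, 5): arr[3]=13 > arr[5]=3
(6, 7): arr[6]=14 > arr[7]=13

Total inversions: 14

The array has 14 inversion(s): (0,2), (0,4), (0,5), (1,2), (1,3), (1,4), (1,5), (1,6), (1,7), (2,4), (2,5), (3,4), (3,5), (6,7). Each pair (i,j) satisfies i < j and arr[i] > arr[j].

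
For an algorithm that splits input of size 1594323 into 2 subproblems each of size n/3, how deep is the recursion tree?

For divide and conquer with division factor 3:

Problem sizes at each level:
Level 0: 1594323
Level 1: 531441
Level 2: 177147
Level 3: 59049
Level 4: 19683
Level 5: 6561
Level 6: 2187
Level 7: 729
Level 8: 243
Level 9: 81
Level 10: 27
Level 11: 9
Level 12: 3
Level 13: 1

The root is level 0 and the size-1 base case is level 13 (the tree spans levels 0 through 13, i.e. 14 levels counting the root), so the depth is the number of divisions: log_3(1594323) = 13

The recursion tree depth is log_3(1594323) = 13. At each level, the problem size is divided by 3, so it takes 13 divisions to reduce to a base case of size 1. The algorithm makes 2 recursive calls at each level.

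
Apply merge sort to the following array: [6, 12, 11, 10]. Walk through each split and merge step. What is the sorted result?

Merge sort trace:

Split: [6, 12, 11, 10] -> [6, 12] and [11, 10]
  Split: [6, 12] -> [6] and [12]
  Merge: [6] + [12] -> [6, 12]
  Split: [11, 10] -> [11] and [10]
  Merge: [11] + [10] -> [10, 11]
Merge: [6, 12] + [10, 11] -> [6, 10, 11, 12]

Final sorted array: [6, 10, 11, 12]

The merge sort proceeds by recursively splitting the array and merging sorted halves.
After all merges, the sorted array is [6, 10, 11, 12].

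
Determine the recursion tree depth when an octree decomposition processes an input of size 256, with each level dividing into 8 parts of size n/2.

For divide and conquer with division factor 2:

Problem sizes at each level:
Level 0: 256
Level 1: 128
Level 2: 64
Level 3: 32
Level 4: 16
Level 5: 8
Level 6: 4
Level 7: 2
Level 8: 1

The root is level 0 and the size-1 base case is level 8 (the tree spans levels 0 through 8, i.e. 9 levels counting the root), so the depth is the number of divisions: log_2(256) = 8

The recursion tree depth is log_2(256) = 8. At each level, the problem size is divided by 2, so it takes 8 divisions to reduce to a base case of size 1. The algorithm makes 8 recursive calls at each level.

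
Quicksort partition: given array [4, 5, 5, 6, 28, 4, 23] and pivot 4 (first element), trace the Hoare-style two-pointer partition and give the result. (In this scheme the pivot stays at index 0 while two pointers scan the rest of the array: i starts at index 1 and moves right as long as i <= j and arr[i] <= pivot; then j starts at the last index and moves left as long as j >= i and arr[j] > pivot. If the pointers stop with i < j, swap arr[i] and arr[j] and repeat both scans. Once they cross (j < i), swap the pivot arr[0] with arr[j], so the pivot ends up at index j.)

Hoare-style two-pointer partition with pivot = 4:

Initial array: [4, 5, 5, 6, 28, 4, 23]

Pointers start at i = 1, j = 6.
i stops at index 1 (arr[1]=5 > 4), j stops at index 5 (arr[5]=4 <= 4): swap arr[1] and arr[5], array becomes [4, 4, 5, 6, 28, 5, 23]
i ends at 2, j ends at 1: the pointers have crossed (j < i), so scanning stops.

Swap pivot arr[0] with arr[1] to place pivot at position 1: [4, 4, 5, 6, 28, 5, 23]
Pivot position: 1

After partitioning with pivot 4, the array becomes [4, 4, 5, 6, 28, 5, 23]. The pivot is placed at index 1. All elements to the left of the pivot are <= 4, and all elements to the right are > 4.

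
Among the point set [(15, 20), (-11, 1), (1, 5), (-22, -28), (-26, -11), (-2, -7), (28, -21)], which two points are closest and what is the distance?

Computing all pairwise distances among 7 points:

d((15, 20), (-11, 1)) = 32.2025
d((15, 20), (1, 5)) = 20.5183
d((15, 20), (-22, -28)) = 60.6053
d((15, 20), (-26, -11)) = 51.4004
d((15, 20), (-2, -7)) = 31.9061
d((15, 20), (28, -21)) = 43.0116
d((-11, 1), (1, 5)) = 12.6491
d((-11, 1), (-22, -28)) = 31.0161
d((-11, 1), (-26, -11)) = 19.2094
d((-11, 1), (-2, -7)) = 12.0416 <-- minimum
d((-11, 1), (28, -21)) = 44.7772
d((1, 5), (-22, -28)) = 40.2244
d((1, 5), (-26, -11)) = 31.3847
d((1, 5), (-2, -7)) = 12.3693
d((1, 5), (28, -21)) = 37.4833
d((-22, -28), (-26, -11)) = 17.4642
d((-22, -28), (-2, -7)) = 29.0
d((-22, -28), (28, -21)) = 50.4876
d((-26, -11), (-2, -7)) = 24.3311
d((-26, -11), (28, -21)) = 54.9181
d((-2, -7), (28, -21)) = 33.1059

Closest pair: (-11, 1) and (-2, -7) with distance 12.0416

The closest pair is (-11, 1) and (-2, -7) with Euclidean distance 12.0416. For 7 points, brute-force pairwise comparison is shown above. For large n, the divide-and-conquer algorithm (sort by x, recurse on halves, check the dividing strip) achieves O(n log n).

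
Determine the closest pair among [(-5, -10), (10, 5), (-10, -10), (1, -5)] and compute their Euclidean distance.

Computing all pairwise distances among 4 points:

d((-5, -10), (10, 5)) = 21.2132
d((-5, -10), (-10, -10)) = 5.0 <-- minimum
d((-5, -10), (1, -5)) = 7.8102
d((10, 5), (-10, -10)) = 25.0
d((10, 5), (1, -5)) = 13.4536
d((-10, -10), (1, -5)) = 12.083

Closest pair: (-5, -10) and (-10, -10) with distance 5.0

The closest pair is (-5, -10) and (-10, -10) with Euclidean distance 5.0. For 4 points, brute-force pairwise comparison is shown above. For large n, the divide-and-conquer algorithm (sort by x, recurse on halves, check the dividing strip) achieves O(n log n).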